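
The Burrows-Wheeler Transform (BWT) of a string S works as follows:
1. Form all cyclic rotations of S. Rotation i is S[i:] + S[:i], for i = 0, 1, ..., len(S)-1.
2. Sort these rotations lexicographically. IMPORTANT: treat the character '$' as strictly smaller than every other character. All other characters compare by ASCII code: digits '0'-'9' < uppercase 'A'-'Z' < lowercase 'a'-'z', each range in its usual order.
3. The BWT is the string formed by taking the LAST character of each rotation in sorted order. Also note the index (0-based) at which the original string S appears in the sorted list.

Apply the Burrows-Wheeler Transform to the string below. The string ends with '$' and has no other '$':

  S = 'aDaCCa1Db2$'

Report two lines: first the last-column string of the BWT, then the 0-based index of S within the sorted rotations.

Answer: 2abaCa1CD$D
9

Derivation:
All 11 rotations (rotation i = S[i:]+S[:i]):
  rot[0] = aDaCCa1Db2$
  rot[1] = DaCCa1Db2$a
  rot[2] = aCCa1Db2$aD
  rot[3] = CCa1Db2$aDa
  rot[4] = Ca1Db2$aDaC
  rot[5] = a1Db2$aDaCC
  rot[6] = 1Db2$aDaCCa
  rot[7] = Db2$aDaCCa1
  rot[8] = b2$aDaCCa1D
  rot[9] = 2$aDaCCa1Db
  rot[10] = $aDaCCa1Db2
Sorted (with $ < everything):
  sorted[0] = $aDaCCa1Db2  (last char: '2')
  sorted[1] = 1Db2$aDaCCa  (last char: 'a')
  sorted[2] = 2$aDaCCa1Db  (last char: 'b')
  sorted[3] = CCa1Db2$aDa  (last char: 'a')
  sorted[4] = Ca1Db2$aDaC  (last char: 'C')
  sorted[5] = DaCCa1Db2$a  (last char: 'a')
  sorted[6] = Db2$aDaCCa1  (last char: '1')
  sorted[7] = a1Db2$aDaCC  (last char: 'C')
  sorted[8] = aCCa1Db2$aD  (last char: 'D')
  sorted[9] = aDaCCa1Db2$  (last char: '$')
  sorted[10] = b2$aDaCCa1D  (last char: 'D')
Last column: 2abaCa1CD$D
Original string S is at sorted index 9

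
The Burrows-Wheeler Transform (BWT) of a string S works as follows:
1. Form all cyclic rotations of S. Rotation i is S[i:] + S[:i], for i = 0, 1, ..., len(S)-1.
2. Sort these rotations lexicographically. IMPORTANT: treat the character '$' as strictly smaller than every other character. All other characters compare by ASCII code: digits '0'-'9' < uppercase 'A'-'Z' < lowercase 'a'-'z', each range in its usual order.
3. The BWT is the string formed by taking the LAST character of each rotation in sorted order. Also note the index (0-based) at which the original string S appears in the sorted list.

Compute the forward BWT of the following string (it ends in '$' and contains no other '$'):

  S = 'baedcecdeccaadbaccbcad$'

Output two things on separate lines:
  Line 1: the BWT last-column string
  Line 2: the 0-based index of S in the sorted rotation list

Answer: dcbcabd$ccbceaedaaecdca
7

Derivation:
All 23 rotations (rotation i = S[i:]+S[:i]):
  rot[0] = baedcecdeccaadbaccbcad$
  rot[1] = aedcecdeccaadbaccbcad$b
  rot[2] = edcecdeccaadbaccbcad$ba
  rot[3] = dcecdeccaadbaccbcad$bae
  rot[4] = cecdeccaadbaccbcad$baed
  rot[5] = ecdeccaadbaccbcad$baedc
  rot[6] = cdeccaadbaccbcad$baedce
  rot[7] = deccaadbaccbcad$baedcec
  rot[8] = eccaadbaccbcad$baedcecd
  rot[9] = ccaadbaccbcad$baedcecde
  rot[10] = caadbaccbcad$baedcecdec
  rot[11] = aadbaccbcad$baedcecdecc
  rot[12] = adbaccbcad$baedcecdecca
  rot[13] = dbaccbcad$baedcecdeccaa
  rot[14] = baccbcad$baedcecdeccaad
  rot[15] = accbcad$baedcecdeccaadb
  rot[16] = ccbcad$baedcecdeccaadba
  rot[17] = cbcad$baedcecdeccaadbac
  rot[18] = bcad$baedcecdeccaadbacc
  rot[19] = cad$baedcecdeccaadbaccb
  rot[20] = ad$baedcecdeccaadbaccbc
  rot[21] = d$baedcecdeccaadbaccbca
  rot[22] = $baedcecdeccaadbaccbcad
Sorted (with $ < everything):
  sorted[0] = $baedcecdeccaadbaccbcad  (last char: 'd')
  sorted[1] = aadbaccbcad$baedcecdecc  (last char: 'c')
  sorted[2] = accbcad$baedcecdeccaadb  (last char: 'b')
  sorted[3] = ad$baedcecdeccaadbaccbc  (last char: 'c')
  sorted[4] = adbaccbcad$baedcecdecca  (last char: 'a')
  sorted[5] = aedcecdeccaadbaccbcad$b  (last char: 'b')
  sorted[6] = baccbcad$baedcecdeccaad  (last char: 'd')
  sorted[7] = baedcecdeccaadbaccbcad$  (last char: '$')
  sorted[8] = bcad$baedcecdeccaadbacc  (last char: 'c')
  sorted[9] = caadbaccbcad$baedcecdec  (last char: 'c')
  sorted[10] = cad$baedcecdeccaadbaccb  (last char: 'b')
  sorted[11] = cbcad$baedcecdeccaadbac  (last char: 'c')
  sorted[12] = ccaadbaccbcad$baedcecde  (last char: 'e')
  sorted[13] = ccbcad$baedcecdeccaadba  (last char: 'a')
  sorted[14] = cdeccaadbaccbcad$baedce  (last char: 'e')
  sorted[15] = cecdeccaadbaccbcad$baed  (last char: 'd')
  sorted[16] = d$baedcecdeccaadbaccbca  (last char: 'a')
  sorted[17] = dbaccbcad$baedcecdeccaa  (last char: 'a')
  sorted[18] = dcecdeccaadbaccbcad$bae  (last char: 'e')
  sorted[19] = deccaadbaccbcad$baedcec  (last char: 'c')
  sorted[20] = eccaadbaccbcad$baedcecd  (last char: 'd')
  sorted[21] = ecdeccaadbaccbcad$baedc  (last char: 'c')
  sorted[22] = edcecdeccaadbaccbcad$ba  (last char: 'a')
Last column: dcbcabd$ccbceaedaaecdca
Original string S is at sorted index 7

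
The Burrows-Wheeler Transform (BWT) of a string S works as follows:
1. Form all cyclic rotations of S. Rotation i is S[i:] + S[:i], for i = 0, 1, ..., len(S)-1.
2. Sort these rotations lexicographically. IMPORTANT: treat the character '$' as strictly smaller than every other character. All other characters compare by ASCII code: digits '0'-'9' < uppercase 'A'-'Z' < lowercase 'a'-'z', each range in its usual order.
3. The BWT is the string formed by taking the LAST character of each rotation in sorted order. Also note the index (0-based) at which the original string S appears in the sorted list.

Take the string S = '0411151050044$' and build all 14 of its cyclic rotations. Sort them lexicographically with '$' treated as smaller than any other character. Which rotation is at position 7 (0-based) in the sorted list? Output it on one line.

All 14 rotations (rotation i = S[i:]+S[:i]):
  rot[0] = 0411151050044$
  rot[1] = 411151050044$0
  rot[2] = 11151050044$04
  rot[3] = 1151050044$041
  rot[4] = 151050044$0411
  rot[5] = 51050044$04111
  rot[6] = 1050044$041115
  rot[7] = 050044$0411151
  rot[8] = 50044$04111510
  rot[9] = 0044$041115105
  rot[10] = 044$0411151050
  rot[11] = 44$04111510500
  rot[12] = 4$041115105004
  rot[13] = $0411151050044
Sorted (with $ < everything):
  sorted[0] = $0411151050044
  sorted[1] = 0044$041115105
  sorted[2] = 0411151050044$
  sorted[3] = 044$0411151050
  sorted[4] = 050044$0411151
  sorted[5] = 1050044$041115
  sorted[6] = 11151050044$04
  sorted[7] = 1151050044$041
  sorted[8] = 151050044$0411
  sorted[9] = 4$041115105004
  sorted[10] = 411151050044$0
  sorted[11] = 44$04111510500
  sorted[12] = 50044$04111510
  sorted[13] = 51050044$04111
sorted[7] = 1151050044$041

Answer: 1151050044$041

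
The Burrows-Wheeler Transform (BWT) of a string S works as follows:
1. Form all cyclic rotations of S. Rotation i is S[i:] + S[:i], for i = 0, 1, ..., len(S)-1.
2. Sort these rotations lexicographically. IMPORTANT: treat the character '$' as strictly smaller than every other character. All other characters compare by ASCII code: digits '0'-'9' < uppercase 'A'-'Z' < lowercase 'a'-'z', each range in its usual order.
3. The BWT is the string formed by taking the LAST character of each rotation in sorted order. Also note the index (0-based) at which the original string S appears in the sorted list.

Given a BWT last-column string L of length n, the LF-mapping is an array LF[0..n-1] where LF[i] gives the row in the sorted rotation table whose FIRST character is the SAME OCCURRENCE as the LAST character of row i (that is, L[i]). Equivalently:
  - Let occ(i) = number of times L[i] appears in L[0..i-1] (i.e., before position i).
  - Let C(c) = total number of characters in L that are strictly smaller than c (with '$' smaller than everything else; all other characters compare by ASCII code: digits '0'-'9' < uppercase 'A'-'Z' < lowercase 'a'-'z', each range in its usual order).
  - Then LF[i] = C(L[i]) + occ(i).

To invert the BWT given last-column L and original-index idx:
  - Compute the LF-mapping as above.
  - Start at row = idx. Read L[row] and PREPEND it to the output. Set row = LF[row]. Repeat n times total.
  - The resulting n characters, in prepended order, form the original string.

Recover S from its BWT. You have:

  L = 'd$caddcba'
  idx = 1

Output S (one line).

Answer: abdcadcd$

Derivation:
LF mapping: 6 0 4 1 7 8 5 3 2
Walk LF starting at row 1, prepending L[row]:
  step 1: row=1, L[1]='$', prepend. Next row=LF[1]=0
  step 2: row=0, L[0]='d', prepend. Next row=LF[0]=6
  step 3: row=6, L[6]='c', prepend. Next row=LF[6]=5
  step 4: row=5, L[5]='d', prepend. Next row=LF[5]=8
  step 5: row=8, L[8]='a', prepend. Next row=LF[8]=2
  step 6: row=2, L[2]='c', prepend. Next row=LF[2]=4
  step 7: row=4, L[4]='d', prepend. Next row=LF[4]=7
  step 8: row=7, L[7]='b', prepend. Next row=LF[7]=3
  step 9: row=3, L[3]='a', prepend. Next row=LF[3]=1
Reversed output: abdcadcd$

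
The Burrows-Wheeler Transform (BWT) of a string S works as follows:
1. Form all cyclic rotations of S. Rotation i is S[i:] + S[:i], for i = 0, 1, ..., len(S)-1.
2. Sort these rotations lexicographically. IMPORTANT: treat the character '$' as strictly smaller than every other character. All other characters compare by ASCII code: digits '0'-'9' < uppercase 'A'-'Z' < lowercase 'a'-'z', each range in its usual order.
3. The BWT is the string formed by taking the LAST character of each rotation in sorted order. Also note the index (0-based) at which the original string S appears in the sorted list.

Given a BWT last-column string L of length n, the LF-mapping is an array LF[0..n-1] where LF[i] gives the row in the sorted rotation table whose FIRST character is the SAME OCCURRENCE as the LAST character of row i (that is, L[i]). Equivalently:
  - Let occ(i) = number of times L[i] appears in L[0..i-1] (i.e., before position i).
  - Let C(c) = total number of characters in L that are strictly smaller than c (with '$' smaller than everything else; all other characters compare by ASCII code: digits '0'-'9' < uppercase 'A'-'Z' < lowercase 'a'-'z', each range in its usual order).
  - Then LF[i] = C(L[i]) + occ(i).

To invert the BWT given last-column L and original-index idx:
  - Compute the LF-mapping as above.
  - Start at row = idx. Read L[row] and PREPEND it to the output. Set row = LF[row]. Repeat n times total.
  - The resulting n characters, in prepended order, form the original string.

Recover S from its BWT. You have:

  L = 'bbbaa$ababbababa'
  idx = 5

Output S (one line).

Answer: ababbbbaaabbaab$

Derivation:
LF mapping: 8 9 10 1 2 0 3 11 4 12 13 5 14 6 15 7
Walk LF starting at row 5, prepending L[row]:
  step 1: row=5, L[5]='$', prepend. Next row=LF[5]=0
  step 2: row=0, L[0]='b', prepend. Next row=LF[0]=8
  step 3: row=8, L[8]='a', prepend. Next row=LF[8]=4
  step 4: row=4, L[4]='a', prepend. Next row=LF[4]=2
  step 5: row=2, L[2]='b', prepend. Next row=LF[2]=10
  step 6: row=10, L[10]='b', prepend. Next row=LF[10]=13
  step 7: row=13, L[13]='a', prepend. Next row=LF[13]=6
  step 8: row=6, L[6]='a', prepend. Next row=LF[6]=3
  step 9: row=3, L[3]='a', prepend. Next row=LF[3]=1
  step 10: row=1, L[1]='b', prepend. Next row=LF[1]=9
  step 11: row=9, L[9]='b', prepend. Next row=LF[9]=12
  step 12: row=12, L[12]='b', prepend. Next row=LF[12]=14
  step 13: row=14, L[14]='b', prepend. Next row=LF[14]=15
  step 14: row=15, L[15]='a', prepend. Next row=LF[15]=7
  step 15: row=7, L[7]='b', prepend. Next row=LF[7]=11
  step 16: row=11, L[11]='a', prepend. Next row=LF[11]=5
Reversed output: ababbbbaaabbaab$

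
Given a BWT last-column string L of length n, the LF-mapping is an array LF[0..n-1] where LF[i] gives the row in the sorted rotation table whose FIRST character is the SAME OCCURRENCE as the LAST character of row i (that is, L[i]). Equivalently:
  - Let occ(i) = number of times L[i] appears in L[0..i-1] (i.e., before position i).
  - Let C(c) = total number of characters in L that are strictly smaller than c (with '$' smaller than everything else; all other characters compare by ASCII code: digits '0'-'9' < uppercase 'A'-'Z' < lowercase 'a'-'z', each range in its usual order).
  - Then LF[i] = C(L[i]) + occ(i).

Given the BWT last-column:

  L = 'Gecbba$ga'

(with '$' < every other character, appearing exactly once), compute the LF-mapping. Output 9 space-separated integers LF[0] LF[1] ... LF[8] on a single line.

Char counts: '$':1, 'G':1, 'a':2, 'b':2, 'c':1, 'e':1, 'g':1
C (first-col start): C('$')=0, C('G')=1, C('a')=2, C('b')=4, C('c')=6, C('e')=7, C('g')=8
L[0]='G': occ=0, LF[0]=C('G')+0=1+0=1
L[1]='e': occ=0, LF[1]=C('e')+0=7+0=7
L[2]='c': occ=0, LF[2]=C('c')+0=6+0=6
L[3]='b': occ=0, LF[3]=C('b')+0=4+0=4
L[4]='b': occ=1, LF[4]=C('b')+1=4+1=5
L[5]='a': occ=0, LF[5]=C('a')+0=2+0=2
L[6]='$': occ=0, LF[6]=C('$')+0=0+0=0
L[7]='g': occ=0, LF[7]=C('g')+0=8+0=8
L[8]='a': occ=1, LF[8]=C('a')+1=2+1=3

Answer: 1 7 6 4 5 2 0 8 3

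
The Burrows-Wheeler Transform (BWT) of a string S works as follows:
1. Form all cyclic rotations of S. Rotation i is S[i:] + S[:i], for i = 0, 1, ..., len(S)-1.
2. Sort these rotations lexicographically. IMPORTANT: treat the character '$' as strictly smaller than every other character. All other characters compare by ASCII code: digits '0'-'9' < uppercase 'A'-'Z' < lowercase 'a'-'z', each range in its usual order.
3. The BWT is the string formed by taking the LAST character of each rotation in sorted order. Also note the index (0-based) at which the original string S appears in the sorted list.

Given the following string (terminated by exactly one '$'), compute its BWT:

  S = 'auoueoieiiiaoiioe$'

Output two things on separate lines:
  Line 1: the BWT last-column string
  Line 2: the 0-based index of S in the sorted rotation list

All 18 rotations (rotation i = S[i:]+S[:i]):
  rot[0] = auoueoieiiiaoiioe$
  rot[1] = uoueoieiiiaoiioe$a
  rot[2] = oueoieiiiaoiioe$au
  rot[3] = ueoieiiiaoiioe$auo
  rot[4] = eoieiiiaoiioe$auou
  rot[5] = oieiiiaoiioe$auoue
  rot[6] = ieiiiaoiioe$auoueo
  rot[7] = eiiiaoiioe$auoueoi
  rot[8] = iiiaoiioe$auoueoie
  rot[9] = iiaoiioe$auoueoiei
  rot[10] = iaoiioe$auoueoieii
  rot[11] = aoiioe$auoueoieiii
  rot[12] = oiioe$auoueoieiiia
  rot[13] = iioe$auoueoieiiiao
  rot[14] = ioe$auoueoieiiiaoi
  rot[15] = oe$auoueoieiiiaoii
  rot[16] = e$auoueoieiiiaoiio
  rot[17] = $auoueoieiiiaoiioe
Sorted (with $ < everything):
  sorted[0] = $auoueoieiiiaoiioe  (last char: 'e')
  sorted[1] = aoiioe$auoueoieiii  (last char: 'i')
  sorted[2] = auoueoieiiiaoiioe$  (last char: '$')
  sorted[3] = e$auoueoieiiiaoiio  (last char: 'o')
  sorted[4] = eiiiaoiioe$auoueoi  (last char: 'i')
  sorted[5] = eoieiiiaoiioe$auou  (last char: 'u')
  sorted[6] = iaoiioe$auoueoieii  (last char: 'i')
  sorted[7] = ieiiiaoiioe$auoueo  (last char: 'o')
  sorted[8] = iiaoiioe$auoueoiei  (last char: 'i')
  sorted[9] = iiiaoiioe$auoueoie  (last char: 'e')
  sorted[10] = iioe$auoueoieiiiao  (last char: 'o')
  sorted[11] = ioe$auoueoieiiiaoi  (last char: 'i')
  sorted[12] = oe$auoueoieiiiaoii  (last char: 'i')
  sorted[13] = oieiiiaoiioe$auoue  (last char: 'e')
  sorted[14] = oiioe$auoueoieiiia  (last char: 'a')
  sorted[15] = oueoieiiiaoiioe$au  (last char: 'u')
  sorted[16] = ueoieiiiaoiioe$auo  (last char: 'o')
  sorted[17] = uoueoieiiiaoiioe$a  (last char: 'a')
Last column: ei$oiuioieoiieauoa
Original string S is at sorted index 2

Answer: ei$oiuioieoiieauoa
2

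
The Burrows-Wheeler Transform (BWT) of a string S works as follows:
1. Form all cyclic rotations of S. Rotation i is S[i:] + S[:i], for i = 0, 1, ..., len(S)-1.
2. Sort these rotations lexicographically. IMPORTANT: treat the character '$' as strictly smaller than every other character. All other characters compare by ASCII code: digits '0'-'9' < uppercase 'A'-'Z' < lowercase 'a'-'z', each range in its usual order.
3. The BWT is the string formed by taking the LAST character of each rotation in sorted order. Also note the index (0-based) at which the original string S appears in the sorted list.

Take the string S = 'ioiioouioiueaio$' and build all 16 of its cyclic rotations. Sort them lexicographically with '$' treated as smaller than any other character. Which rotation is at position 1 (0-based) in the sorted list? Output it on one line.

All 16 rotations (rotation i = S[i:]+S[:i]):
  rot[0] = ioiioouioiueaio$
  rot[1] = oiioouioiueaio$i
  rot[2] = iioouioiueaio$io
  rot[3] = ioouioiueaio$ioi
  rot[4] = oouioiueaio$ioii
  rot[5] = ouioiueaio$ioiio
  rot[6] = uioiueaio$ioiioo
  rot[7] = ioiueaio$ioiioou
  rot[8] = oiueaio$ioiiooui
  rot[9] = iueaio$ioiioouio
  rot[10] = ueaio$ioiioouioi
  rot[11] = eaio$ioiioouioiu
  rot[12] = aio$ioiioouioiue
  rot[13] = io$ioiioouioiuea
  rot[14] = o$ioiioouioiueai
  rot[15] = $ioiioouioiueaio
Sorted (with $ < everything):
  sorted[0] = $ioiioouioiueaio
  sorted[1] = aio$ioiioouioiue
  sorted[2] = eaio$ioiioouioiu
  sorted[3] = iioouioiueaio$io
  sorted[4] = io$ioiioouioiuea
  sorted[5] = ioiioouioiueaio$
  sorted[6] = ioiueaio$ioiioou
  sorted[7] = ioouioiueaio$ioi
  sorted[8] = iueaio$ioiioouio
  sorted[9] = o$ioiioouioiueai
  sorted[10] = oiioouioiueaio$i
  sorted[11] = oiueaio$ioiiooui
  sorted[12] = oouioiueaio$ioii
  sorted[13] = ouioiueaio$ioiio
  sorted[14] = ueaio$ioiioouioi
  sorted[15] = uioiueaio$ioiioo
sorted[1] = aio$ioiioouioiue

Answer: aio$ioiioouioiue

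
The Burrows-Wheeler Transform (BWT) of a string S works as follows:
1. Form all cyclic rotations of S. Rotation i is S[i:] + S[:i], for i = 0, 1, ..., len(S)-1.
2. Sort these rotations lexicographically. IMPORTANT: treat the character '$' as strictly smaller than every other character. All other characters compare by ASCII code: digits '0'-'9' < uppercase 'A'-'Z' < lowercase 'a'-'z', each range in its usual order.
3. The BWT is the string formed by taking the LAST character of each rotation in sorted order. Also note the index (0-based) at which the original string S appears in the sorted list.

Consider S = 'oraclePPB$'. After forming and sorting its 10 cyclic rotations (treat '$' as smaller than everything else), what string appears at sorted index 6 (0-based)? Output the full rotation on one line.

Answer: ePPB$oracl

Derivation:
All 10 rotations (rotation i = S[i:]+S[:i]):
  rot[0] = oraclePPB$
  rot[1] = raclePPB$o
  rot[2] = aclePPB$or
  rot[3] = clePPB$ora
  rot[4] = lePPB$orac
  rot[5] = ePPB$oracl
  rot[6] = PPB$oracle
  rot[7] = PB$oracleP
  rot[8] = B$oraclePP
  rot[9] = $oraclePPB
Sorted (with $ < everything):
  sorted[0] = $oraclePPB
  sorted[1] = B$oraclePP
  sorted[2] = PB$oracleP
  sorted[3] = PPB$oracle
  sorted[4] = aclePPB$or
  sorted[5] = clePPB$ora
  sorted[6] = ePPB$oracl
  sorted[7] = lePPB$orac
  sorted[8] = oraclePPB$
  sorted[9] = raclePPB$o
sorted[6] = ePPB$oracl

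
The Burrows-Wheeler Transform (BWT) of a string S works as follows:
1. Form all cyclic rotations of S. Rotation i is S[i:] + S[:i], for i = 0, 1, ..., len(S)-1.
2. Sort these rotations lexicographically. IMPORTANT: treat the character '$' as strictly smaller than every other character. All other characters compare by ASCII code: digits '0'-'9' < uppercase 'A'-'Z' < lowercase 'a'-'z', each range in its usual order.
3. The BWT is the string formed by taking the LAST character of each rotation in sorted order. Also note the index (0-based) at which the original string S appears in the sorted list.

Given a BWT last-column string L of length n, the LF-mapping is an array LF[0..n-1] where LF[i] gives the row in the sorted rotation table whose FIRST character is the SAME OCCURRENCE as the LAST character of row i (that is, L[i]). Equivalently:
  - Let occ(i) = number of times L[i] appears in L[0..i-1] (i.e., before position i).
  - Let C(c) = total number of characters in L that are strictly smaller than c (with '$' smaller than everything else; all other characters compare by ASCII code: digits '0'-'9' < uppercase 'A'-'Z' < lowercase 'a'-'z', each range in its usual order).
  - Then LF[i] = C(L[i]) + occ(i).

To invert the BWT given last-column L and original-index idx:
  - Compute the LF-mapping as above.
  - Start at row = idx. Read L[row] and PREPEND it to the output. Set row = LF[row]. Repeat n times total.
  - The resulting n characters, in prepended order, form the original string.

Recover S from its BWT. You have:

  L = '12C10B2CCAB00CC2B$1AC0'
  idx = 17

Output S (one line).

LF mapping: 5 8 16 6 1 13 9 17 18 11 14 2 3 19 20 10 15 0 7 12 21 4
Walk LF starting at row 17, prepending L[row]:
  step 1: row=17, L[17]='$', prepend. Next row=LF[17]=0
  step 2: row=0, L[0]='1', prepend. Next row=LF[0]=5
  step 3: row=5, L[5]='B', prepend. Next row=LF[5]=13
  step 4: row=13, L[13]='C', prepend. Next row=LF[13]=19
  step 5: row=19, L[19]='A', prepend. Next row=LF[19]=12
  step 6: row=12, L[12]='0', prepend. Next row=LF[12]=3
  step 7: row=3, L[3]='1', prepend. Next row=LF[3]=6
  step 8: row=6, L[6]='2', prepend. Next row=LF[6]=9
  step 9: row=9, L[9]='A', prepend. Next row=LF[9]=11
  step 10: row=11, L[11]='0', prepend. Next row=LF[11]=2
  step 11: row=2, L[2]='C', prepend. Next row=LF[2]=16
  step 12: row=16, L[16]='B', prepend. Next row=LF[16]=15
  step 13: row=15, L[15]='2', prepend. Next row=LF[15]=10
  step 14: row=10, L[10]='B', prepend. Next row=LF[10]=14
  step 15: row=14, L[14]='C', prepend. Next row=LF[14]=20
  step 16: row=20, L[20]='C', prepend. Next row=LF[20]=21
  step 17: row=21, L[21]='0', prepend. Next row=LF[21]=4
  step 18: row=4, L[4]='0', prepend. Next row=LF[4]=1
  step 19: row=1, L[1]='2', prepend. Next row=LF[1]=8
  step 20: row=8, L[8]='C', prepend. Next row=LF[8]=18
  step 21: row=18, L[18]='1', prepend. Next row=LF[18]=7
  step 22: row=7, L[7]='C', prepend. Next row=LF[7]=17
Reversed output: C1C200CCB2BC0A210ACB1$

Answer: C1C200CCB2BC0A210ACB1$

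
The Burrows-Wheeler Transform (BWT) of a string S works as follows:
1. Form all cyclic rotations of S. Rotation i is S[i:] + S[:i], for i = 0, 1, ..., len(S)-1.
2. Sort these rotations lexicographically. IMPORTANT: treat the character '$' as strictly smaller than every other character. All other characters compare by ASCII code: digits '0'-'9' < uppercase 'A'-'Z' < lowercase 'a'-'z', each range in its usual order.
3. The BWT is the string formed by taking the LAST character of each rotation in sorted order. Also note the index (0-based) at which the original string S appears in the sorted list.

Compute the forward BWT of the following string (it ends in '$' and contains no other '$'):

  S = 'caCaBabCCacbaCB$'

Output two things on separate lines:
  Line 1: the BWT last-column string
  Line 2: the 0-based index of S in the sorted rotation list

Answer: BCaabaCCbcBCac$a
14

Derivation:
All 16 rotations (rotation i = S[i:]+S[:i]):
  rot[0] = caCaBabCCacbaCB$
  rot[1] = aCaBabCCacbaCB$c
  rot[2] = CaBabCCacbaCB$ca
  rot[3] = aBabCCacbaCB$caC
  rot[4] = BabCCacbaCB$caCa
  rot[5] = abCCacbaCB$caCaB
  rot[6] = bCCacbaCB$caCaBa
  rot[7] = CCacbaCB$caCaBab
  rot[8] = CacbaCB$caCaBabC
  rot[9] = acbaCB$caCaBabCC
  rot[10] = cbaCB$caCaBabCCa
  rot[11] = baCB$caCaBabCCac
  rot[12] = aCB$caCaBabCCacb
  rot[13] = CB$caCaBabCCacba
  rot[14] = B$caCaBabCCacbaC
  rot[15] = $caCaBabCCacbaCB
Sorted (with $ < everything):
  sorted[0] = $caCaBabCCacbaCB  (last char: 'B')
  sorted[1] = B$caCaBabCCacbaC  (last char: 'C')
  sorted[2] = BabCCacbaCB$caCa  (last char: 'a')
  sorted[3] = CB$caCaBabCCacba  (last char: 'a')
  sorted[4] = CCacbaCB$caCaBab  (last char: 'b')
  sorted[5] = CaBabCCacbaCB$ca  (last char: 'a')
  sorted[6] = CacbaCB$caCaBabC  (last char: 'C')
  sorted[7] = aBabCCacbaCB$caC  (last char: 'C')
  sorted[8] = aCB$caCaBabCCacb  (last char: 'b')
  sorted[9] = aCaBabCCacbaCB$c  (last char: 'c')
  sorted[10] = abCCacbaCB$caCaB  (last char: 'B')
  sorted[11] = acbaCB$caCaBabCC  (last char: 'C')
  sorted[12] = bCCacbaCB$caCaBa  (last char: 'a')
  sorted[13] = baCB$caCaBabCCac  (last char: 'c')
  sorted[14] = caCaBabCCacbaCB$  (last char: '$')
  sorted[15] = cbaCB$caCaBabCCa  (last char: 'a')
Last column: BCaabaCCbcBCac$a
Original string S is at sorted index 14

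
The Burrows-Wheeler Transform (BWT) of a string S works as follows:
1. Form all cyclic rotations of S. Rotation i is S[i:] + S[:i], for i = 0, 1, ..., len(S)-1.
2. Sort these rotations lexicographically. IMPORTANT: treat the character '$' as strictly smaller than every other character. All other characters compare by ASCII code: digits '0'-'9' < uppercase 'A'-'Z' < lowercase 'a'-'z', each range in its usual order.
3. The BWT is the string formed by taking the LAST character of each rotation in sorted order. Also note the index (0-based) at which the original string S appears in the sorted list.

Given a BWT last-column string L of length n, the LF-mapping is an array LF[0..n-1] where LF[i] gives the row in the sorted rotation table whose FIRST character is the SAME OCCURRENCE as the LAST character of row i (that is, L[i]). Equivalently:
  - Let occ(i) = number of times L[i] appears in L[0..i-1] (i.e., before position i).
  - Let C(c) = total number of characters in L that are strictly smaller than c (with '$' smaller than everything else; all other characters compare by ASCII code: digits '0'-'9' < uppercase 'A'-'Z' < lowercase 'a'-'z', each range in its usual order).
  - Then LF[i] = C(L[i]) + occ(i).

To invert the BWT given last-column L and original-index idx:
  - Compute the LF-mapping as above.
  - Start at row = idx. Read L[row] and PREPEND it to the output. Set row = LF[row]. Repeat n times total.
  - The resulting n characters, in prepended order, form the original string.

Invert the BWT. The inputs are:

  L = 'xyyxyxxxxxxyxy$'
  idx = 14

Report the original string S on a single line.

LF mapping: 1 10 11 2 12 3 4 5 6 7 8 13 9 14 0
Walk LF starting at row 14, prepending L[row]:
  step 1: row=14, L[14]='$', prepend. Next row=LF[14]=0
  step 2: row=0, L[0]='x', prepend. Next row=LF[0]=1
  step 3: row=1, L[1]='y', prepend. Next row=LF[1]=10
  step 4: row=10, L[10]='x', prepend. Next row=LF[10]=8
  step 5: row=8, L[8]='x', prepend. Next row=LF[8]=6
  step 6: row=6, L[6]='x', prepend. Next row=LF[6]=4
  step 7: row=4, L[4]='y', prepend. Next row=LF[4]=12
  step 8: row=12, L[12]='x', prepend. Next row=LF[12]=9
  step 9: row=9, L[9]='x', prepend. Next row=LF[9]=7
  step 10: row=7, L[7]='x', prepend. Next row=LF[7]=5
  step 11: row=5, L[5]='x', prepend. Next row=LF[5]=3
  step 12: row=3, L[3]='x', prepend. Next row=LF[3]=2
  step 13: row=2, L[2]='y', prepend. Next row=LF[2]=11
  step 14: row=11, L[11]='y', prepend. Next row=LF[11]=13
  step 15: row=13, L[13]='y', prepend. Next row=LF[13]=14
Reversed output: yyyxxxxxyxxxyx$

Answer: yyyxxxxxyxxxyx$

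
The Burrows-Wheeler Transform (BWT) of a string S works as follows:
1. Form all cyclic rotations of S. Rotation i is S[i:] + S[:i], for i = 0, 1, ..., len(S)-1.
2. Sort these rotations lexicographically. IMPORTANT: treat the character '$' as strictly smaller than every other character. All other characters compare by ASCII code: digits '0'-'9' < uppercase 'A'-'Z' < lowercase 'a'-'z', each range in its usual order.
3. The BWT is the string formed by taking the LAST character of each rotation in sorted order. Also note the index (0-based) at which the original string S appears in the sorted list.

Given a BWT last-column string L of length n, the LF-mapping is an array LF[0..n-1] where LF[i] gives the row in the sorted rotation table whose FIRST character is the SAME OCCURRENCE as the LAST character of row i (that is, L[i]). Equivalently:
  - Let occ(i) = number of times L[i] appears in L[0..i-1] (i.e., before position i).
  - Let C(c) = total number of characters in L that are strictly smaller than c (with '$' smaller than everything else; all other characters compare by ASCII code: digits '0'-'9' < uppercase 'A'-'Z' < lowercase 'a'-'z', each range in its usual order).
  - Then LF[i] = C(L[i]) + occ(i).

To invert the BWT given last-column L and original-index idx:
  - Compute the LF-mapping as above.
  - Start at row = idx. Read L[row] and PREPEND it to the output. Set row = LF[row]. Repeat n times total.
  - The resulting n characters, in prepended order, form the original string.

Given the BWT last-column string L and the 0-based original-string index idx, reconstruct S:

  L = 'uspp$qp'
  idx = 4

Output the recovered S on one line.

Answer: qspppu$

Derivation:
LF mapping: 6 5 1 2 0 4 3
Walk LF starting at row 4, prepending L[row]:
  step 1: row=4, L[4]='$', prepend. Next row=LF[4]=0
  step 2: row=0, L[0]='u', prepend. Next row=LF[0]=6
  step 3: row=6, L[6]='p', prepend. Next row=LF[6]=3
  step 4: row=3, L[3]='p', prepend. Next row=LF[3]=2
  step 5: row=2, L[2]='p', prepend. Next row=LF[2]=1
  step 6: row=1, L[1]='s', prepend. Next row=LF[1]=5
  step 7: row=5, L[5]='q', prepend. Next row=LF[5]=4
Reversed output: qspppu$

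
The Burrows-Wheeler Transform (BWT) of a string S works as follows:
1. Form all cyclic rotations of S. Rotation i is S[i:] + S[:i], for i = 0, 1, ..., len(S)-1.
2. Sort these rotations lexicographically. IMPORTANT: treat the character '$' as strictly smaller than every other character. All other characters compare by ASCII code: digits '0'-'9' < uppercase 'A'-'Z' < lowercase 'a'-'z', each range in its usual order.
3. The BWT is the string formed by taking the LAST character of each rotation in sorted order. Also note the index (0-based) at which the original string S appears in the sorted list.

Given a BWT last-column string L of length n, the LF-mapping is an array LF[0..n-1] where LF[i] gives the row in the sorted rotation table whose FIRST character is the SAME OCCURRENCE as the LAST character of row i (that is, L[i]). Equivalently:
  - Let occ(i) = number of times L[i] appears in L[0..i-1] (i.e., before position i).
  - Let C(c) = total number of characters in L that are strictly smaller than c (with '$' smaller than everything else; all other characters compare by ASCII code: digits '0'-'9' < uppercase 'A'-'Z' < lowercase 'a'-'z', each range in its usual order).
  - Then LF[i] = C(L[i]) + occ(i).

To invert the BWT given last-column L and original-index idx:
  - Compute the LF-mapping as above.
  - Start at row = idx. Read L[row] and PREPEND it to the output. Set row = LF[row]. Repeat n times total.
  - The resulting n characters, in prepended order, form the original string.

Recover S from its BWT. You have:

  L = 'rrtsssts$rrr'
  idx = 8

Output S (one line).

LF mapping: 1 2 10 6 7 8 11 9 0 3 4 5
Walk LF starting at row 8, prepending L[row]:
  step 1: row=8, L[8]='$', prepend. Next row=LF[8]=0
  step 2: row=0, L[0]='r', prepend. Next row=LF[0]=1
  step 3: row=1, L[1]='r', prepend. Next row=LF[1]=2
  step 4: row=2, L[2]='t', prepend. Next row=LF[2]=10
  step 5: row=10, L[10]='r', prepend. Next row=LF[10]=4
  step 6: row=4, L[4]='s', prepend. Next row=LF[4]=7
  step 7: row=7, L[7]='s', prepend. Next row=LF[7]=9
  step 8: row=9, L[9]='r', prepend. Next row=LF[9]=3
  step 9: row=3, L[3]='s', prepend. Next row=LF[3]=6
  step 10: row=6, L[6]='t', prepend. Next row=LF[6]=11
  step 11: row=11, L[11]='r', prepend. Next row=LF[11]=5
  step 12: row=5, L[5]='s', prepend. Next row=LF[5]=8
Reversed output: srtsrssrtrr$

Answer: srtsrssrtrr$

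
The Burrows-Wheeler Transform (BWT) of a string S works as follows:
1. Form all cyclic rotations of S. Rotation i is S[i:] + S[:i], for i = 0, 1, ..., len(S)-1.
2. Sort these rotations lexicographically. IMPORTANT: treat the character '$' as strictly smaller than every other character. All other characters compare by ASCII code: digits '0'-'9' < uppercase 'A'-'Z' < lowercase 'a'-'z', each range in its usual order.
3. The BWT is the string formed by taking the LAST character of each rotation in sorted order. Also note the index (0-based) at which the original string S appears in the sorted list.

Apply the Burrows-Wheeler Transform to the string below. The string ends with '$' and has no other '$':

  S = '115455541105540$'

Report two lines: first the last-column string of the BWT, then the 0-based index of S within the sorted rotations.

Answer: 04114$1555551054
5

Derivation:
All 16 rotations (rotation i = S[i:]+S[:i]):
  rot[0] = 115455541105540$
  rot[1] = 15455541105540$1
  rot[2] = 5455541105540$11
  rot[3] = 455541105540$115
  rot[4] = 55541105540$1154
  rot[5] = 5541105540$11545
  rot[6] = 541105540$115455
  rot[7] = 41105540$1154555
  rot[8] = 1105540$11545554
  rot[9] = 105540$115455541
  rot[10] = 05540$1154555411
  rot[11] = 5540$11545554110
  rot[12] = 540$115455541105
  rot[13] = 40$1154555411055
  rot[14] = 0$11545554110554
  rot[15] = $115455541105540
Sorted (with $ < everything):
  sorted[0] = $115455541105540  (last char: '0')
  sorted[1] = 0$11545554110554  (last char: '4')
  sorted[2] = 05540$1154555411  (last char: '1')
  sorted[3] = 105540$115455541  (last char: '1')
  sorted[4] = 1105540$11545554  (last char: '4')
  sorted[5] = 115455541105540$  (last char: '$')
  sorted[6] = 15455541105540$1  (last char: '1')
  sorted[7] = 40$1154555411055  (last char: '5')
  sorted[8] = 41105540$1154555  (last char: '5')
  sorted[9] = 455541105540$115  (last char: '5')
  sorted[10] = 540$115455541105  (last char: '5')
  sorted[11] = 541105540$115455  (last char: '5')
  sorted[12] = 5455541105540$11  (last char: '1')
  sorted[13] = 5540$11545554110  (last char: '0')
  sorted[14] = 5541105540$11545  (last char: '5')
  sorted[15] = 55541105540$1154  (last char: '4')
Last column: 04114$1555551054
Original string S is at sorted index 5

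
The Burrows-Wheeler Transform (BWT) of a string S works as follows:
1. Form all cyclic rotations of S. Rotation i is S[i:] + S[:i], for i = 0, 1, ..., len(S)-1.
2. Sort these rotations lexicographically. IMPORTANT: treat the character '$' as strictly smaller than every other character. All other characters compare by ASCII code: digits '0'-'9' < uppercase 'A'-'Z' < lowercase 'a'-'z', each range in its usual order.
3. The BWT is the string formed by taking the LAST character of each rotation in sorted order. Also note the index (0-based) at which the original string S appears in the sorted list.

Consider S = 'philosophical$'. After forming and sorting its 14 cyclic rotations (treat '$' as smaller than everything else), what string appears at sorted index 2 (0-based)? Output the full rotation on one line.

Answer: cal$philosophi

Derivation:
All 14 rotations (rotation i = S[i:]+S[:i]):
  rot[0] = philosophical$
  rot[1] = hilosophical$p
  rot[2] = ilosophical$ph
  rot[3] = losophical$phi
  rot[4] = osophical$phil
  rot[5] = sophical$philo
  rot[6] = ophical$philos
  rot[7] = phical$philoso
  rot[8] = hical$philosop
  rot[9] = ical$philosoph
  rot[10] = cal$philosophi
  rot[11] = al$philosophic
  rot[12] = l$philosophica
  rot[13] = $philosophical
Sorted (with $ < everything):
  sorted[0] = $philosophical
  sorted[1] = al$philosophic
  sorted[2] = cal$philosophi
  sorted[3] = hical$philosop
  sorted[4] = hilosophical$p
  sorted[5] = ical$philosoph
  sorted[6] = ilosophical$ph
  sorted[7] = l$philosophica
  sorted[8] = losophical$phi
  sorted[9] = ophical$philos
  sorted[10] = osophical$phil
  sorted[11] = phical$philoso
  sorted[12] = philosophical$
  sorted[13] = sophical$philo
sorted[2] = cal$philosophi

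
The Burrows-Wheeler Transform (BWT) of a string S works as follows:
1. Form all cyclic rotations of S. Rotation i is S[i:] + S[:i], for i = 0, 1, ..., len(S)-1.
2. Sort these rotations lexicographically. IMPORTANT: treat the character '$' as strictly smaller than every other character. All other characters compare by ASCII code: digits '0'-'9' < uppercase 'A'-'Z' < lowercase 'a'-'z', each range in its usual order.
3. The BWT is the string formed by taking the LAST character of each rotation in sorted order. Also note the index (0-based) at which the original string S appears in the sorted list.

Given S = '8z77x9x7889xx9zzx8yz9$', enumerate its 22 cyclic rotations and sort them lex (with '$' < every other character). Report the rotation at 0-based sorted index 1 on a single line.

All 22 rotations (rotation i = S[i:]+S[:i]):
  rot[0] = 8z77x9x7889xx9zzx8yz9$
  rot[1] = z77x9x7889xx9zzx8yz9$8
  rot[2] = 77x9x7889xx9zzx8yz9$8z
  rot[3] = 7x9x7889xx9zzx8yz9$8z7
  rot[4] = x9x7889xx9zzx8yz9$8z77
  rot[5] = 9x7889xx9zzx8yz9$8z77x
  rot[6] = x7889xx9zzx8yz9$8z77x9
  rot[7] = 7889xx9zzx8yz9$8z77x9x
  rot[8] = 889xx9zzx8yz9$8z77x9x7
  rot[9] = 89xx9zzx8yz9$8z77x9x78
  rot[10] = 9xx9zzx8yz9$8z77x9x788
  rot[11] = xx9zzx8yz9$8z77x9x7889
  rot[12] = x9zzx8yz9$8z77x9x7889x
  rot[13] = 9zzx8yz9$8z77x9x7889xx
  rot[14] = zzx8yz9$8z77x9x7889xx9
  rot[15] = zx8yz9$8z77x9x7889xx9z
  rot[16] = x8yz9$8z77x9x7889xx9zz
  rot[17] = 8yz9$8z77x9x7889xx9zzx
  rot[18] = yz9$8z77x9x7889xx9zzx8
  rot[19] = z9$8z77x9x7889xx9zzx8y
  rot[20] = 9$8z77x9x7889xx9zzx8yz
  rot[21] = $8z77x9x7889xx9zzx8yz9
Sorted (with $ < everything):
  sorted[0] = $8z77x9x7889xx9zzx8yz9
  sorted[1] = 77x9x7889xx9zzx8yz9$8z
  sorted[2] = 7889xx9zzx8yz9$8z77x9x
  sorted[3] = 7x9x7889xx9zzx8yz9$8z7
  sorted[4] = 889xx9zzx8yz9$8z77x9x7
  sorted[5] = 89xx9zzx8yz9$8z77x9x78
  sorted[6] = 8yz9$8z77x9x7889xx9zzx
  sorted[7] = 8z77x9x7889xx9zzx8yz9$
  sorted[8] = 9$8z77x9x7889xx9zzx8yz
  sorted[9] = 9x7889xx9zzx8yz9$8z77x
  sorted[10] = 9xx9zzx8yz9$8z77x9x788
  sorted[11] = 9zzx8yz9$8z77x9x7889xx
  sorted[12] = x7889xx9zzx8yz9$8z77x9
  sorted[13] = x8yz9$8z77x9x7889xx9zz
  sorted[14] = x9x7889xx9zzx8yz9$8z77
  sorted[15] = x9zzx8yz9$8z77x9x7889x
  sorted[16] = xx9zzx8yz9$8z77x9x7889
  sorted[17] = yz9$8z77x9x7889xx9zzx8
  sorted[18] = z77x9x7889xx9zzx8yz9$8
  sorted[19] = z9$8z77x9x7889xx9zzx8y
  sorted[20] = zx8yz9$8z77x9x7889xx9z
  sorted[21] = zzx8yz9$8z77x9x7889xx9
sorted[1] = 77x9x7889xx9zzx8yz9$8z

Answer: 77x9x7889xx9zzx8yz9$8z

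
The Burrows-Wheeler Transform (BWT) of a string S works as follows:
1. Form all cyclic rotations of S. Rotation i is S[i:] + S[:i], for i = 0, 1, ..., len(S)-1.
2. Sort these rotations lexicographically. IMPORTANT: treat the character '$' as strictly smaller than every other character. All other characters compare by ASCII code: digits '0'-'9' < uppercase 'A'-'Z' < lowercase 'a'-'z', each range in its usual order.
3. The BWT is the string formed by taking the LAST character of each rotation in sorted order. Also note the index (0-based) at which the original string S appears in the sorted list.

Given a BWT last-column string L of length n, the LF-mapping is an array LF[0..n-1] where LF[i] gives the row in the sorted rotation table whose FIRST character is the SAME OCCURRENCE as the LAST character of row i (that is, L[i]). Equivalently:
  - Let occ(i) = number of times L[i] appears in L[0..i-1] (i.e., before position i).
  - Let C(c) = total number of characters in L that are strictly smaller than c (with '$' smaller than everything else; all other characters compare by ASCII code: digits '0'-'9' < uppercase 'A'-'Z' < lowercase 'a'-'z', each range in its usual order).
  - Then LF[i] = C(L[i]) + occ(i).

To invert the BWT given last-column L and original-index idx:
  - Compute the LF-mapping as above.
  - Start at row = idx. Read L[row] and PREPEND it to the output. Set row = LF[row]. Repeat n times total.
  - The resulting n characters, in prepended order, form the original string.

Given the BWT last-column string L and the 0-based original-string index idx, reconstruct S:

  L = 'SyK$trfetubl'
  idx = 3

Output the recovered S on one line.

LF mapping: 2 11 1 0 8 7 5 4 9 10 3 6
Walk LF starting at row 3, prepending L[row]:
  step 1: row=3, L[3]='$', prepend. Next row=LF[3]=0
  step 2: row=0, L[0]='S', prepend. Next row=LF[0]=2
  step 3: row=2, L[2]='K', prepend. Next row=LF[2]=1
  step 4: row=1, L[1]='y', prepend. Next row=LF[1]=11
  step 5: row=11, L[11]='l', prepend. Next row=LF[11]=6
  step 6: row=6, L[6]='f', prepend. Next row=LF[6]=5
  step 7: row=5, L[5]='r', prepend. Next row=LF[5]=7
  step 8: row=7, L[7]='e', prepend. Next row=LF[7]=4
  step 9: row=4, L[4]='t', prepend. Next row=LF[4]=8
  step 10: row=8, L[8]='t', prepend. Next row=LF[8]=9
  step 11: row=9, L[9]='u', prepend. Next row=LF[9]=10
  step 12: row=10, L[10]='b', prepend. Next row=LF[10]=3
Reversed output: butterflyKS$

Answer: butterflyKS$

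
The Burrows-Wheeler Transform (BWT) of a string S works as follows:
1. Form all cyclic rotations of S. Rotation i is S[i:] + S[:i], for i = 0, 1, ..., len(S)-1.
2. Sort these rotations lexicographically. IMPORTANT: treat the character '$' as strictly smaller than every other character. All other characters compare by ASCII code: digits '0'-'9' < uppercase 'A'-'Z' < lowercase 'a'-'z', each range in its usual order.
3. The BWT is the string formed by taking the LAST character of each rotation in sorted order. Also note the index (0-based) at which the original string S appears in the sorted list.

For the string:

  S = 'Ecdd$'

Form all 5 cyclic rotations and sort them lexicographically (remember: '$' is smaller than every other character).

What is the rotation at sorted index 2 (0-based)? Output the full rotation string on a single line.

Answer: cdd$E

Derivation:
All 5 rotations (rotation i = S[i:]+S[:i]):
  rot[0] = Ecdd$
  rot[1] = cdd$E
  rot[2] = dd$Ec
  rot[3] = d$Ecd
  rot[4] = $Ecdd
Sorted (with $ < everything):
  sorted[0] = $Ecdd
  sorted[1] = Ecdd$
  sorted[2] = cdd$E
  sorted[3] = d$Ecd
  sorted[4] = dd$Ec
sorted[2] = cdd$E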